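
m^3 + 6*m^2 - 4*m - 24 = (m - 2)*(m + 2)*(m + 6)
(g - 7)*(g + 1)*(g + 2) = g^3 - 4*g^2 - 19*g - 14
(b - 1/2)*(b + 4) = b^2 + 7*b/2 - 2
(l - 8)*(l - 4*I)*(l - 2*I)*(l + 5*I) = l^4 - 8*l^3 - I*l^3 + 22*l^2 + 8*I*l^2 - 176*l - 40*I*l + 320*I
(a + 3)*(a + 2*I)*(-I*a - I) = -I*a^3 + 2*a^2 - 4*I*a^2 + 8*a - 3*I*a + 6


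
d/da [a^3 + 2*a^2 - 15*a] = 3*a^2 + 4*a - 15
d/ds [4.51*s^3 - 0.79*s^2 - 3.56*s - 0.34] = 13.53*s^2 - 1.58*s - 3.56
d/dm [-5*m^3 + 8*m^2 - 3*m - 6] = -15*m^2 + 16*m - 3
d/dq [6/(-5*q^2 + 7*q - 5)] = 6*(10*q - 7)/(5*q^2 - 7*q + 5)^2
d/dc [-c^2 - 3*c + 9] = -2*c - 3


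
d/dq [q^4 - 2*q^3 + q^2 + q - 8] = 4*q^3 - 6*q^2 + 2*q + 1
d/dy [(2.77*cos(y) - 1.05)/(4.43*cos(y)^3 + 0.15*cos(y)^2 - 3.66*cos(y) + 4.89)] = (24.5422*cos(y)^3 - 13.539*cos(y)^2 - 0.315*cos(y) - 9.7023)*sin(y)/(19.6249*cos(y)^6 + 1.329*cos(y)^5 - 32.4051*cos(y)^4 + 42.2274*cos(y)^3 + 14.8626*cos(y)^2 - 35.7948*cos(y) + 23.9121)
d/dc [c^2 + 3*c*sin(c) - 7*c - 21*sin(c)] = 3*c*cos(c) + 2*c + 3*sin(c) - 21*cos(c) - 7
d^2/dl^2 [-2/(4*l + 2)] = -8/(2*l + 1)^3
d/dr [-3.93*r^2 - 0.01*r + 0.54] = -7.86*r - 0.01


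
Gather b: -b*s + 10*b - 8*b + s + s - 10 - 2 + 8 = b*(2 - s) + 2*s - 4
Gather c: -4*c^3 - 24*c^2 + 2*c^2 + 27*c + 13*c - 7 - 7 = -4*c^3 - 22*c^2 + 40*c - 14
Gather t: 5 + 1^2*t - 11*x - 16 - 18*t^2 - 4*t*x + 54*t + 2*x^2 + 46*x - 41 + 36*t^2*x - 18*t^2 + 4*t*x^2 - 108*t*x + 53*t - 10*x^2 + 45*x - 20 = t^2*(36*x - 36) + t*(4*x^2 - 112*x + 108) - 8*x^2 + 80*x - 72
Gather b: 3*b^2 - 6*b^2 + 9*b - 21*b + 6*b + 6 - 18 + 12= -3*b^2 - 6*b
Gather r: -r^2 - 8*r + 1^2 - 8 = -r^2 - 8*r - 7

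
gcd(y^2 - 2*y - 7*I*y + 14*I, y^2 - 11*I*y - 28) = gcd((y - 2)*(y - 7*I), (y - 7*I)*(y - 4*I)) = y - 7*I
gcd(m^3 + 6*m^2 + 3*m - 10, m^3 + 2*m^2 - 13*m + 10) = m^2 + 4*m - 5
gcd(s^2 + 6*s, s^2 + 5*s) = s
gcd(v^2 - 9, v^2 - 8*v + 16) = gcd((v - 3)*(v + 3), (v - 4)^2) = 1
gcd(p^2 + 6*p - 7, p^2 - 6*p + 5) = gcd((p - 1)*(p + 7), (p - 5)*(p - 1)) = p - 1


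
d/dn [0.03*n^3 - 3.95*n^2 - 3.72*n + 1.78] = 0.09*n^2 - 7.9*n - 3.72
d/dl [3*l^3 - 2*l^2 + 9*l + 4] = 9*l^2 - 4*l + 9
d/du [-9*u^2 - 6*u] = -18*u - 6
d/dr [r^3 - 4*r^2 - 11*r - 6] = 3*r^2 - 8*r - 11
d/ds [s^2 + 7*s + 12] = 2*s + 7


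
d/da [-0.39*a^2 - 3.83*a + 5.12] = -0.78*a - 3.83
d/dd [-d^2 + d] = 1 - 2*d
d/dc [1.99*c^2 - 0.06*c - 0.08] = 3.98*c - 0.06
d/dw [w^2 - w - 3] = 2*w - 1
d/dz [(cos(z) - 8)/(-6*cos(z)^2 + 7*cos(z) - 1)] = (6*sin(z)^2 + 96*cos(z) - 61)*sin(z)/(6*cos(z)^2 - 7*cos(z) + 1)^2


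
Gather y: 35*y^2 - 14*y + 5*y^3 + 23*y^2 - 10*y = 5*y^3 + 58*y^2 - 24*y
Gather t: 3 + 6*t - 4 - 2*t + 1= 4*t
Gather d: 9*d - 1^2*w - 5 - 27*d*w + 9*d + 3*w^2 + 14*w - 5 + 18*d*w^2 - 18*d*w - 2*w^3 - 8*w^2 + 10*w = d*(18*w^2 - 45*w + 18) - 2*w^3 - 5*w^2 + 23*w - 10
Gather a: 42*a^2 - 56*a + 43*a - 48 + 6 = 42*a^2 - 13*a - 42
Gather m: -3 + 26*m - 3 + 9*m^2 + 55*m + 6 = 9*m^2 + 81*m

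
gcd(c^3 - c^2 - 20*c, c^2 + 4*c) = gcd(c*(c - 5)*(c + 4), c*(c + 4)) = c^2 + 4*c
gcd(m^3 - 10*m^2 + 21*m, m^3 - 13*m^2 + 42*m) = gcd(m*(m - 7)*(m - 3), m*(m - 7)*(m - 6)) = m^2 - 7*m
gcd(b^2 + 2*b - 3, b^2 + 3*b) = b + 3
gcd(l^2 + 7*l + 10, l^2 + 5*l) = l + 5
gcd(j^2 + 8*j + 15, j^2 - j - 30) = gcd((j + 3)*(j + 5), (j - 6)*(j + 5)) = j + 5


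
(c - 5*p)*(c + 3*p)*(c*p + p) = c^3*p - 2*c^2*p^2 + c^2*p - 15*c*p^3 - 2*c*p^2 - 15*p^3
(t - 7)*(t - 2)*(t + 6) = t^3 - 3*t^2 - 40*t + 84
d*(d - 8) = d^2 - 8*d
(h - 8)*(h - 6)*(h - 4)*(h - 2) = h^4 - 20*h^3 + 140*h^2 - 400*h + 384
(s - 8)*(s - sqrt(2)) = s^2 - 8*s - sqrt(2)*s + 8*sqrt(2)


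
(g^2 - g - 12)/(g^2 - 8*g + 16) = (g + 3)/(g - 4)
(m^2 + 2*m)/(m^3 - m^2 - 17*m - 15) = m*(m + 2)/(m^3 - m^2 - 17*m - 15)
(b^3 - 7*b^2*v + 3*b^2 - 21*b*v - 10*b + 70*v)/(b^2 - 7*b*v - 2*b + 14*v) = b + 5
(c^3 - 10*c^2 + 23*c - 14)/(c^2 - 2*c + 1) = (c^2 - 9*c + 14)/(c - 1)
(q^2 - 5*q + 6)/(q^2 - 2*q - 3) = (q - 2)/(q + 1)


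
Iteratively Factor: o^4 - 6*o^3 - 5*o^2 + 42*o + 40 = (o - 5)*(o^3 - o^2 - 10*o - 8) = (o - 5)*(o + 1)*(o^2 - 2*o - 8) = (o - 5)*(o + 1)*(o + 2)*(o - 4)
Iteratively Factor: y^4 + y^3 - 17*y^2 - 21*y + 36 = (y - 4)*(y^3 + 5*y^2 + 3*y - 9) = (y - 4)*(y + 3)*(y^2 + 2*y - 3) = (y - 4)*(y + 3)^2*(y - 1)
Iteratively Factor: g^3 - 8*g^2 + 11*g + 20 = (g - 5)*(g^2 - 3*g - 4) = (g - 5)*(g + 1)*(g - 4)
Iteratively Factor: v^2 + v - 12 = (v - 3)*(v + 4)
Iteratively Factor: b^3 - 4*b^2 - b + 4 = (b - 4)*(b^2 - 1) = (b - 4)*(b + 1)*(b - 1)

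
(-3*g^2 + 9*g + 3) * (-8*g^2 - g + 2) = 24*g^4 - 69*g^3 - 39*g^2 + 15*g + 6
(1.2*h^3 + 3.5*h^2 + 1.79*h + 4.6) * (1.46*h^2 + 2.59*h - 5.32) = 1.752*h^5 + 8.218*h^4 + 5.2944*h^3 - 7.2679*h^2 + 2.3912*h - 24.472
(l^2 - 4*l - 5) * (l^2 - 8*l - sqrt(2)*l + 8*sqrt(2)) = l^4 - 12*l^3 - sqrt(2)*l^3 + 12*sqrt(2)*l^2 + 27*l^2 - 27*sqrt(2)*l + 40*l - 40*sqrt(2)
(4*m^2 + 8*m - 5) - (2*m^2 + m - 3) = 2*m^2 + 7*m - 2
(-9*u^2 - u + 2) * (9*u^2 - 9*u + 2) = -81*u^4 + 72*u^3 + 9*u^2 - 20*u + 4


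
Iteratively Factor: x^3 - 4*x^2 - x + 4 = (x - 1)*(x^2 - 3*x - 4) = (x - 1)*(x + 1)*(x - 4)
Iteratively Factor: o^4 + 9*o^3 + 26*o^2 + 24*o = (o + 4)*(o^3 + 5*o^2 + 6*o) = (o + 2)*(o + 4)*(o^2 + 3*o) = o*(o + 2)*(o + 4)*(o + 3)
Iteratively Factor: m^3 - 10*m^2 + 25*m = (m - 5)*(m^2 - 5*m) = m*(m - 5)*(m - 5)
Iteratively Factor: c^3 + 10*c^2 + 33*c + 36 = (c + 3)*(c^2 + 7*c + 12) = (c + 3)^2*(c + 4)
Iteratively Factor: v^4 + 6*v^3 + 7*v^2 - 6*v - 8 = (v + 4)*(v^3 + 2*v^2 - v - 2) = (v + 2)*(v + 4)*(v^2 - 1) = (v + 1)*(v + 2)*(v + 4)*(v - 1)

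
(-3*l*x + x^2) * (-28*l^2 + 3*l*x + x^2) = 84*l^3*x - 37*l^2*x^2 + x^4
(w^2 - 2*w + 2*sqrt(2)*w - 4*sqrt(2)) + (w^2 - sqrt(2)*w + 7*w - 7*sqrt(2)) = 2*w^2 + sqrt(2)*w + 5*w - 11*sqrt(2)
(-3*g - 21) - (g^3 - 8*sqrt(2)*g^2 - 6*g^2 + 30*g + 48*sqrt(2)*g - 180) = -g^3 + 6*g^2 + 8*sqrt(2)*g^2 - 48*sqrt(2)*g - 33*g + 159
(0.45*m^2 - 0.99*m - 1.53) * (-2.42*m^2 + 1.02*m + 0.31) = -1.089*m^4 + 2.8548*m^3 + 2.8323*m^2 - 1.8675*m - 0.4743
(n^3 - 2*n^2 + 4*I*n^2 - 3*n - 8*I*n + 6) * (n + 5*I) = n^4 - 2*n^3 + 9*I*n^3 - 23*n^2 - 18*I*n^2 + 46*n - 15*I*n + 30*I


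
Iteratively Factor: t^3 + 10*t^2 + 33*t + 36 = (t + 4)*(t^2 + 6*t + 9) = (t + 3)*(t + 4)*(t + 3)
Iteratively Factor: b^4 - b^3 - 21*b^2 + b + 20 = (b - 5)*(b^3 + 4*b^2 - b - 4) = (b - 5)*(b - 1)*(b^2 + 5*b + 4) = (b - 5)*(b - 1)*(b + 1)*(b + 4)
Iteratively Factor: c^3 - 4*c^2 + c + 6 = (c - 2)*(c^2 - 2*c - 3) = (c - 3)*(c - 2)*(c + 1)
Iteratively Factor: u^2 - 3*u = (u)*(u - 3)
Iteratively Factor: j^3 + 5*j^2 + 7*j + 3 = (j + 1)*(j^2 + 4*j + 3) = (j + 1)*(j + 3)*(j + 1)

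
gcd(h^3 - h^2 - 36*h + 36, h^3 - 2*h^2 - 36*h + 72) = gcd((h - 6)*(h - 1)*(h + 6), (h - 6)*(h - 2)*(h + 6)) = h^2 - 36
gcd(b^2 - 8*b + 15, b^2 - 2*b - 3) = b - 3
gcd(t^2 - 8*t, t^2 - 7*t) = t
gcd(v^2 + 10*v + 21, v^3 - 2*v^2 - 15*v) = v + 3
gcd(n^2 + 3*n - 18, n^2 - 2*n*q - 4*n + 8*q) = 1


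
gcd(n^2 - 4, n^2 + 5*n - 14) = n - 2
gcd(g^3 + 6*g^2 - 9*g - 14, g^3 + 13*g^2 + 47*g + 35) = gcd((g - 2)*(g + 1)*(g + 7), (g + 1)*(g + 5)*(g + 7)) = g^2 + 8*g + 7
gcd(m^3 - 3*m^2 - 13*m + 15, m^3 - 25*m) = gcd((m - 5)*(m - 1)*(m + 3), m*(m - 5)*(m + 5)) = m - 5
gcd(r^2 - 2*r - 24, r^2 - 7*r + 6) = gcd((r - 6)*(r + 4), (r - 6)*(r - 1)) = r - 6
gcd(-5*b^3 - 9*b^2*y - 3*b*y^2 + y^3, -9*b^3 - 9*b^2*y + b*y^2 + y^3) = b + y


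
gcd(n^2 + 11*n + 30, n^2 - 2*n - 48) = n + 6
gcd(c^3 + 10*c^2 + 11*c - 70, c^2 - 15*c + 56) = 1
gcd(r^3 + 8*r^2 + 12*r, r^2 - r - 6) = r + 2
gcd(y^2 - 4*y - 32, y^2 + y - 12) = y + 4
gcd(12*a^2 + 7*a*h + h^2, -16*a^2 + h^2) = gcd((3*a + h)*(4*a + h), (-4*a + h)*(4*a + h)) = 4*a + h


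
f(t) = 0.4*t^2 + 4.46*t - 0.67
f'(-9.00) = -2.74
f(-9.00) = -8.41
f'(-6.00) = -0.34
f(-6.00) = -13.03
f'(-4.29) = 1.03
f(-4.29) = -12.44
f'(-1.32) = 3.40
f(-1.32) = -5.86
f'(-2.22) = 2.68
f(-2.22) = -8.60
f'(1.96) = 6.03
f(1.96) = 9.61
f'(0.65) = 4.98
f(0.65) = 2.40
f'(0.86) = 5.15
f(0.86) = 3.46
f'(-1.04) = 3.63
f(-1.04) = -4.88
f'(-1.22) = 3.48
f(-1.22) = -5.52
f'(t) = 0.8*t + 4.46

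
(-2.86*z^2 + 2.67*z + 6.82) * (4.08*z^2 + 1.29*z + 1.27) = -11.6688*z^4 + 7.2042*z^3 + 27.6377*z^2 + 12.1887*z + 8.6614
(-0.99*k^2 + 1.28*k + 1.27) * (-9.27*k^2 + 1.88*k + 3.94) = 9.1773*k^4 - 13.7268*k^3 - 13.2671*k^2 + 7.4308*k + 5.0038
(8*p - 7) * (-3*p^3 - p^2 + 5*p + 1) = -24*p^4 + 13*p^3 + 47*p^2 - 27*p - 7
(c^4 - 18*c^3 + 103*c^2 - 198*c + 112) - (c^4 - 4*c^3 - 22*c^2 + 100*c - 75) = -14*c^3 + 125*c^2 - 298*c + 187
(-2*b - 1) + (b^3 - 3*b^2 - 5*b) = b^3 - 3*b^2 - 7*b - 1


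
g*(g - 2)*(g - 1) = g^3 - 3*g^2 + 2*g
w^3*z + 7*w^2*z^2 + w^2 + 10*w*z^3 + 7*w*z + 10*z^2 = (w + 2*z)*(w + 5*z)*(w*z + 1)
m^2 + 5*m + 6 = (m + 2)*(m + 3)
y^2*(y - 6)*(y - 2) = y^4 - 8*y^3 + 12*y^2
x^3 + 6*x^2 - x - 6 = (x - 1)*(x + 1)*(x + 6)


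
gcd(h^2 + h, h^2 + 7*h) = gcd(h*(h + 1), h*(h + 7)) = h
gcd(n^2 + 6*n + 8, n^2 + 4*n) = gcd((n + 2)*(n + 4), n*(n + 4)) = n + 4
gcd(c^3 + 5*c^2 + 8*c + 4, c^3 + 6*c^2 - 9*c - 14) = c + 1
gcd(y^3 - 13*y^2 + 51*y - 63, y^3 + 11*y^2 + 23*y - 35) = 1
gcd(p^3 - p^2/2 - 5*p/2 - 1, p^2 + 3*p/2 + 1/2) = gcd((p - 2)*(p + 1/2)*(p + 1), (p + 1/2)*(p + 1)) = p^2 + 3*p/2 + 1/2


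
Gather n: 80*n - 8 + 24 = 80*n + 16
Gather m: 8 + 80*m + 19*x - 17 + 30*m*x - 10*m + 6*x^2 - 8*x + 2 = m*(30*x + 70) + 6*x^2 + 11*x - 7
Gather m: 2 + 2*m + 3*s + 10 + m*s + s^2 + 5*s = m*(s + 2) + s^2 + 8*s + 12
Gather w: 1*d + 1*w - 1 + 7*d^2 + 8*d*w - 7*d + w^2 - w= 7*d^2 + 8*d*w - 6*d + w^2 - 1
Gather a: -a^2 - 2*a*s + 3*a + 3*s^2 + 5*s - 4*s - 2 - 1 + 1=-a^2 + a*(3 - 2*s) + 3*s^2 + s - 2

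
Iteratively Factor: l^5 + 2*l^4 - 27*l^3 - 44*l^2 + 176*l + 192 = (l - 3)*(l^4 + 5*l^3 - 12*l^2 - 80*l - 64) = (l - 4)*(l - 3)*(l^3 + 9*l^2 + 24*l + 16) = (l - 4)*(l - 3)*(l + 1)*(l^2 + 8*l + 16) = (l - 4)*(l - 3)*(l + 1)*(l + 4)*(l + 4)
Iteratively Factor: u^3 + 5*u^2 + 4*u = (u + 4)*(u^2 + u) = u*(u + 4)*(u + 1)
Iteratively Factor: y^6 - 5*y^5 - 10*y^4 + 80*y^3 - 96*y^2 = (y - 4)*(y^5 - y^4 - 14*y^3 + 24*y^2) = (y - 4)*(y - 2)*(y^4 + y^3 - 12*y^2) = (y - 4)*(y - 3)*(y - 2)*(y^3 + 4*y^2) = y*(y - 4)*(y - 3)*(y - 2)*(y^2 + 4*y) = y^2*(y - 4)*(y - 3)*(y - 2)*(y + 4)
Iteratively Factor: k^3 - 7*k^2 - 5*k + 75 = (k - 5)*(k^2 - 2*k - 15) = (k - 5)^2*(k + 3)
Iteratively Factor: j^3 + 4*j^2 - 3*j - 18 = (j - 2)*(j^2 + 6*j + 9) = (j - 2)*(j + 3)*(j + 3)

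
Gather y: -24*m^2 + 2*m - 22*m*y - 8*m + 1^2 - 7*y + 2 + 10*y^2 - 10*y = -24*m^2 - 6*m + 10*y^2 + y*(-22*m - 17) + 3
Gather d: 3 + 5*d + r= 5*d + r + 3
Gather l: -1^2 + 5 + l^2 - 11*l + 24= l^2 - 11*l + 28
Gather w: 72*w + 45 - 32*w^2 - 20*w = -32*w^2 + 52*w + 45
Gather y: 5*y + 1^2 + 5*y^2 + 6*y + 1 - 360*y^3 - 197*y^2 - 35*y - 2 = -360*y^3 - 192*y^2 - 24*y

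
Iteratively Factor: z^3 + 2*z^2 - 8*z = (z - 2)*(z^2 + 4*z) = z*(z - 2)*(z + 4)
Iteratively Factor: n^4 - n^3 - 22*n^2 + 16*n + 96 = (n - 3)*(n^3 + 2*n^2 - 16*n - 32) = (n - 3)*(n + 2)*(n^2 - 16) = (n - 4)*(n - 3)*(n + 2)*(n + 4)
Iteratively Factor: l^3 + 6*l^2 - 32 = (l + 4)*(l^2 + 2*l - 8) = (l + 4)^2*(l - 2)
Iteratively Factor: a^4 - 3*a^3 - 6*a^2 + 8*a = (a - 4)*(a^3 + a^2 - 2*a) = a*(a - 4)*(a^2 + a - 2) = a*(a - 4)*(a + 2)*(a - 1)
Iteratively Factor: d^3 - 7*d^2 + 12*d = (d - 4)*(d^2 - 3*d) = d*(d - 4)*(d - 3)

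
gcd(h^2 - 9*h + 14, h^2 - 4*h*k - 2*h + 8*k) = h - 2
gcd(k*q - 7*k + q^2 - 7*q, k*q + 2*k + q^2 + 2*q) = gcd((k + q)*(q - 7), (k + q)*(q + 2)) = k + q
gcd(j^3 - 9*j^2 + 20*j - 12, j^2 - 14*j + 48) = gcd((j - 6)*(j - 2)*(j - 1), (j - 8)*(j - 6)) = j - 6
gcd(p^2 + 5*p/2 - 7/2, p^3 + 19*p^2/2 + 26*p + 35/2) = p + 7/2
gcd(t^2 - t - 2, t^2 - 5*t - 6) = t + 1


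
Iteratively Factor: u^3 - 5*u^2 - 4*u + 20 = (u - 2)*(u^2 - 3*u - 10) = (u - 5)*(u - 2)*(u + 2)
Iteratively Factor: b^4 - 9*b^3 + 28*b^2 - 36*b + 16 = (b - 1)*(b^3 - 8*b^2 + 20*b - 16) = (b - 4)*(b - 1)*(b^2 - 4*b + 4) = (b - 4)*(b - 2)*(b - 1)*(b - 2)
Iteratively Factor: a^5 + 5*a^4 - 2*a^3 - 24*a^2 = (a)*(a^4 + 5*a^3 - 2*a^2 - 24*a) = a*(a + 3)*(a^3 + 2*a^2 - 8*a) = a*(a + 3)*(a + 4)*(a^2 - 2*a) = a*(a - 2)*(a + 3)*(a + 4)*(a)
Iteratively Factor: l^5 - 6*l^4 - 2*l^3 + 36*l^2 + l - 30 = (l + 2)*(l^4 - 8*l^3 + 14*l^2 + 8*l - 15) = (l - 3)*(l + 2)*(l^3 - 5*l^2 - l + 5) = (l - 5)*(l - 3)*(l + 2)*(l^2 - 1) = (l - 5)*(l - 3)*(l + 1)*(l + 2)*(l - 1)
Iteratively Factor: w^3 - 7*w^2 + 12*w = (w)*(w^2 - 7*w + 12) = w*(w - 4)*(w - 3)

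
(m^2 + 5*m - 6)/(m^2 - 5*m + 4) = (m + 6)/(m - 4)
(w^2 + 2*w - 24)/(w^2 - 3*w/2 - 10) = 2*(w + 6)/(2*w + 5)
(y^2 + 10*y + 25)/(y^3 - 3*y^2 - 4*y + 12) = (y^2 + 10*y + 25)/(y^3 - 3*y^2 - 4*y + 12)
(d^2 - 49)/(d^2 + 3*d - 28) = (d - 7)/(d - 4)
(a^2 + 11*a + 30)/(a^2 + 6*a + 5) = (a + 6)/(a + 1)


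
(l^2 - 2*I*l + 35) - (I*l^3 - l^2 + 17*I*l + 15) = -I*l^3 + 2*l^2 - 19*I*l + 20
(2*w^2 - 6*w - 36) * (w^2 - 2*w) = 2*w^4 - 10*w^3 - 24*w^2 + 72*w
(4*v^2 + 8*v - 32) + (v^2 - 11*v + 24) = 5*v^2 - 3*v - 8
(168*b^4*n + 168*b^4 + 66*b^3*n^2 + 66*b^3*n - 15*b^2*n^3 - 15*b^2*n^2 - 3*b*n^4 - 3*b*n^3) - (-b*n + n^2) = 168*b^4*n + 168*b^4 + 66*b^3*n^2 + 66*b^3*n - 15*b^2*n^3 - 15*b^2*n^2 - 3*b*n^4 - 3*b*n^3 + b*n - n^2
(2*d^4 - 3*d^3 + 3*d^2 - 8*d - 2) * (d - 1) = 2*d^5 - 5*d^4 + 6*d^3 - 11*d^2 + 6*d + 2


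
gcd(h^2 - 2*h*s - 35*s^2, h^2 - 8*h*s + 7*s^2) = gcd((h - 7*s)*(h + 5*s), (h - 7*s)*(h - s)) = -h + 7*s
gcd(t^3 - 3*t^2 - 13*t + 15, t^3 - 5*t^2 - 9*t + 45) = t^2 - 2*t - 15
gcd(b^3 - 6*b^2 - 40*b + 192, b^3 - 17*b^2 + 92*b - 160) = b^2 - 12*b + 32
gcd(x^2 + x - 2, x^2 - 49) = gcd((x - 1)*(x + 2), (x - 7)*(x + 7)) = 1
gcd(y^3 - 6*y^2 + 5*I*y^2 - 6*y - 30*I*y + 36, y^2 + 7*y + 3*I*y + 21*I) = y + 3*I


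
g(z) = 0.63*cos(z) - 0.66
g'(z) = -0.63*sin(z)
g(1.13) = -0.39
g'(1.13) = -0.57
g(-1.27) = -0.47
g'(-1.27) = 0.60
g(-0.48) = -0.10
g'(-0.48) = 0.29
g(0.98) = -0.31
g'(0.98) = -0.52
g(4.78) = -0.62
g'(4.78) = 0.63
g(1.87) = -0.85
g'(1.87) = -0.60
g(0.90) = -0.27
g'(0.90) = -0.49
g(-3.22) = -1.29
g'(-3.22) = -0.05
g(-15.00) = -1.14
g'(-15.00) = 0.41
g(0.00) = -0.03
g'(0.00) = 0.00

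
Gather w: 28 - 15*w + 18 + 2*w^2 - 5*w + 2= 2*w^2 - 20*w + 48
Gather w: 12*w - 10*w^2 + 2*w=-10*w^2 + 14*w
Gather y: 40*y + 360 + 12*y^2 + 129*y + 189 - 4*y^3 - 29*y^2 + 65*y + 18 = -4*y^3 - 17*y^2 + 234*y + 567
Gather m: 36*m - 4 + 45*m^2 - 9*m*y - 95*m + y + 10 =45*m^2 + m*(-9*y - 59) + y + 6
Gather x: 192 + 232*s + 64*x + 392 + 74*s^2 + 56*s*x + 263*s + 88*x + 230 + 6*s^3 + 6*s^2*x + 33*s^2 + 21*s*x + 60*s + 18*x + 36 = 6*s^3 + 107*s^2 + 555*s + x*(6*s^2 + 77*s + 170) + 850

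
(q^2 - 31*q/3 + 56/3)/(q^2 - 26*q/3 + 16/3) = (3*q - 7)/(3*q - 2)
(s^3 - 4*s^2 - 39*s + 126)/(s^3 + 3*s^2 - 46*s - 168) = (s - 3)/(s + 4)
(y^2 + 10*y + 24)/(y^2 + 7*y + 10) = (y^2 + 10*y + 24)/(y^2 + 7*y + 10)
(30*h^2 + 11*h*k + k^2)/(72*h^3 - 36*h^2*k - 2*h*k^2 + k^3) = (5*h + k)/(12*h^2 - 8*h*k + k^2)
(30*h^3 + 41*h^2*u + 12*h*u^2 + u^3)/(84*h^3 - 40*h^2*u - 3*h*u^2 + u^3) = (5*h^2 + 6*h*u + u^2)/(14*h^2 - 9*h*u + u^2)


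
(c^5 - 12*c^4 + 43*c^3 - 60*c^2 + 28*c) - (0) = c^5 - 12*c^4 + 43*c^3 - 60*c^2 + 28*c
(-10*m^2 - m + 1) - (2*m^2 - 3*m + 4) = -12*m^2 + 2*m - 3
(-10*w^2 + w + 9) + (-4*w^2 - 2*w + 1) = -14*w^2 - w + 10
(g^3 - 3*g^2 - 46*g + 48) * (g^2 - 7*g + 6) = g^5 - 10*g^4 - 19*g^3 + 352*g^2 - 612*g + 288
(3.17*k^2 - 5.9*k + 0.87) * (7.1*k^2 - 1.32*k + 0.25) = 22.507*k^4 - 46.0744*k^3 + 14.7575*k^2 - 2.6234*k + 0.2175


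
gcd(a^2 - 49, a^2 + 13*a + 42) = a + 7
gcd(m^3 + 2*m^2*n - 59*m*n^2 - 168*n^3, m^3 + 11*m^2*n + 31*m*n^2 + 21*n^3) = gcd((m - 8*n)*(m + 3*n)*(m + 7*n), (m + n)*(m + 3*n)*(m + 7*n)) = m^2 + 10*m*n + 21*n^2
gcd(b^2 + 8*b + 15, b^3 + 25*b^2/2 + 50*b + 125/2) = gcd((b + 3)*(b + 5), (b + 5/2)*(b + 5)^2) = b + 5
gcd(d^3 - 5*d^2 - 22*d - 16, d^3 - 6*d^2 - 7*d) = d + 1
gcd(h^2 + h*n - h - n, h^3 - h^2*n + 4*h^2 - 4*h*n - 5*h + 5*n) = h - 1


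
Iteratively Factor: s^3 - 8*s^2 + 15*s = (s)*(s^2 - 8*s + 15) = s*(s - 3)*(s - 5)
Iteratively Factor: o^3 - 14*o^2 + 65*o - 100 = (o - 5)*(o^2 - 9*o + 20) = (o - 5)*(o - 4)*(o - 5)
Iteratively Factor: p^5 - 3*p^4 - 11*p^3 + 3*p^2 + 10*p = (p + 2)*(p^4 - 5*p^3 - p^2 + 5*p) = (p - 5)*(p + 2)*(p^3 - p) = (p - 5)*(p - 1)*(p + 2)*(p^2 + p) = p*(p - 5)*(p - 1)*(p + 2)*(p + 1)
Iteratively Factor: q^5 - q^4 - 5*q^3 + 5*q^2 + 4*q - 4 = (q - 1)*(q^4 - 5*q^2 + 4) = (q - 1)*(q + 2)*(q^3 - 2*q^2 - q + 2) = (q - 1)^2*(q + 2)*(q^2 - q - 2) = (q - 1)^2*(q + 1)*(q + 2)*(q - 2)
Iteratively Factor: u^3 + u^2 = (u)*(u^2 + u) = u^2*(u + 1)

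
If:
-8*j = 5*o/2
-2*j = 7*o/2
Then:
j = 0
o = 0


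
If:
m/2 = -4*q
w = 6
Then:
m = -8*q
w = 6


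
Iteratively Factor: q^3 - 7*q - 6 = (q + 1)*(q^2 - q - 6) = (q - 3)*(q + 1)*(q + 2)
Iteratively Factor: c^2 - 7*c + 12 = (c - 4)*(c - 3)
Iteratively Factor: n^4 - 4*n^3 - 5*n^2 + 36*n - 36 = (n - 3)*(n^3 - n^2 - 8*n + 12) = (n - 3)*(n + 3)*(n^2 - 4*n + 4) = (n - 3)*(n - 2)*(n + 3)*(n - 2)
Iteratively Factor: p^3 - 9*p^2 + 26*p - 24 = (p - 4)*(p^2 - 5*p + 6) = (p - 4)*(p - 3)*(p - 2)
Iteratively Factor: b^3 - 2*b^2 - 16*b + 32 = (b - 2)*(b^2 - 16) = (b - 2)*(b + 4)*(b - 4)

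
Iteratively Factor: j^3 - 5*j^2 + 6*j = (j - 3)*(j^2 - 2*j) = (j - 3)*(j - 2)*(j)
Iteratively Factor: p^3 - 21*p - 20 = (p - 5)*(p^2 + 5*p + 4) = (p - 5)*(p + 4)*(p + 1)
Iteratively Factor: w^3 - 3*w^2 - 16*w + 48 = (w - 3)*(w^2 - 16) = (w - 3)*(w + 4)*(w - 4)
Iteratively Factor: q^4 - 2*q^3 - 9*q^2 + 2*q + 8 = (q - 1)*(q^3 - q^2 - 10*q - 8) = (q - 1)*(q + 1)*(q^2 - 2*q - 8) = (q - 4)*(q - 1)*(q + 1)*(q + 2)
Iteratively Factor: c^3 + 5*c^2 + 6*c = (c + 2)*(c^2 + 3*c) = c*(c + 2)*(c + 3)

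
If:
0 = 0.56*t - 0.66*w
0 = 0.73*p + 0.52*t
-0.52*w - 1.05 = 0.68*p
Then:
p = -17.32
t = 24.32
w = 20.64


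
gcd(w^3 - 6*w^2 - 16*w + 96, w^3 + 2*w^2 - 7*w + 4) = w + 4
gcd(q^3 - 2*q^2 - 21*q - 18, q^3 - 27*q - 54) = q^2 - 3*q - 18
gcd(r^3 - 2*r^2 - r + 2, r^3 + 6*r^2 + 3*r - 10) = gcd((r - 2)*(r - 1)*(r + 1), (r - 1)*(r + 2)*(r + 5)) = r - 1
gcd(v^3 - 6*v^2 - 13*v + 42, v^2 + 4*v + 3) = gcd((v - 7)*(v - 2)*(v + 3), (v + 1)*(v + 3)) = v + 3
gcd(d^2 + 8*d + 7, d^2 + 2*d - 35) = d + 7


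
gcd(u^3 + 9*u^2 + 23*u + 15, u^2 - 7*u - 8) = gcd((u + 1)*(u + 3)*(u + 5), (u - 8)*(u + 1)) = u + 1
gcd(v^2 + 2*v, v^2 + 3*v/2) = v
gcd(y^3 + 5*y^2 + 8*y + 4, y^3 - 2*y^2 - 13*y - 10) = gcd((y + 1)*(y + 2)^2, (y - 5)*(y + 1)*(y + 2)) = y^2 + 3*y + 2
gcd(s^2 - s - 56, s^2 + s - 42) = s + 7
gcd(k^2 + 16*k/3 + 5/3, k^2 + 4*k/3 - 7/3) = 1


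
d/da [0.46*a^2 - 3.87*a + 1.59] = 0.92*a - 3.87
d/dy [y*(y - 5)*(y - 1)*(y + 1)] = 4*y^3 - 15*y^2 - 2*y + 5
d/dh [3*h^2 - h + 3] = 6*h - 1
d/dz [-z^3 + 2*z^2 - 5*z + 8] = -3*z^2 + 4*z - 5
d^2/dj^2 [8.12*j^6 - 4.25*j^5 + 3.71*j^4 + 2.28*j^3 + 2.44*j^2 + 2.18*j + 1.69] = 243.6*j^4 - 85.0*j^3 + 44.52*j^2 + 13.68*j + 4.88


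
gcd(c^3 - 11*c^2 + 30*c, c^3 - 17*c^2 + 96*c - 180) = c^2 - 11*c + 30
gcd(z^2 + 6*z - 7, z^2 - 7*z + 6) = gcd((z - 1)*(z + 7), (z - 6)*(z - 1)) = z - 1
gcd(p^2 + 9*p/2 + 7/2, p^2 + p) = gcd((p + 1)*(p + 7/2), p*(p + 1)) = p + 1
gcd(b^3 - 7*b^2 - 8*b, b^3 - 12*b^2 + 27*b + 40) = b^2 - 7*b - 8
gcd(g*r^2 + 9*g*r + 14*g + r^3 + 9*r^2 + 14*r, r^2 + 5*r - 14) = r + 7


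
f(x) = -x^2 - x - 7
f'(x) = -2*x - 1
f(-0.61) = -6.76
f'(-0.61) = 0.22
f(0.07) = -7.07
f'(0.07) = -1.14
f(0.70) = -8.19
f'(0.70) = -2.40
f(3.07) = -19.49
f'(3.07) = -7.14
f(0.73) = -8.26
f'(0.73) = -2.46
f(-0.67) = -6.78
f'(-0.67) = 0.34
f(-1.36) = -7.49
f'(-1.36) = 1.72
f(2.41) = -15.22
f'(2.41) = -5.82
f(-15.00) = -217.00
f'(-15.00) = 29.00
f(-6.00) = -37.00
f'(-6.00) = 11.00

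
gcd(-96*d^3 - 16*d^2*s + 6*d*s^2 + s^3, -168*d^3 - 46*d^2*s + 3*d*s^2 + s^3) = 24*d^2 + 10*d*s + s^2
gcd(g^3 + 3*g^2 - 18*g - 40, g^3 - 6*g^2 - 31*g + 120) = g + 5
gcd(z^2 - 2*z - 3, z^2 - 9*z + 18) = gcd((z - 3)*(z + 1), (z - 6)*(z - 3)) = z - 3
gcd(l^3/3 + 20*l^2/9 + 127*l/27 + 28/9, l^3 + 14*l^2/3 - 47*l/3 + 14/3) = 1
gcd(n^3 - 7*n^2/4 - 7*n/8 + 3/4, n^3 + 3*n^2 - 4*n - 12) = n - 2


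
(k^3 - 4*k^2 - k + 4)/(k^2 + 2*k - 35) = (k^3 - 4*k^2 - k + 4)/(k^2 + 2*k - 35)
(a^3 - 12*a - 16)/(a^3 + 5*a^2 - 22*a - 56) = (a + 2)/(a + 7)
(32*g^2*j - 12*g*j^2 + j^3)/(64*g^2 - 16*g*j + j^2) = j*(4*g - j)/(8*g - j)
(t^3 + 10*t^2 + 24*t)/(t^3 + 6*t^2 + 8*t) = (t + 6)/(t + 2)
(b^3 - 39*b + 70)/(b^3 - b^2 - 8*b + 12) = (b^2 + 2*b - 35)/(b^2 + b - 6)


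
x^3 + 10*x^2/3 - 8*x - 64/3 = (x - 8/3)*(x + 2)*(x + 4)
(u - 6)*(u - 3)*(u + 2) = u^3 - 7*u^2 + 36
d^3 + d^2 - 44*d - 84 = (d - 7)*(d + 2)*(d + 6)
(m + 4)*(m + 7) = m^2 + 11*m + 28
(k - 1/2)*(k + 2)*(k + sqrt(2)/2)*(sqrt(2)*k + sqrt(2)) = sqrt(2)*k^4 + k^3 + 5*sqrt(2)*k^3/2 + sqrt(2)*k^2/2 + 5*k^2/2 - sqrt(2)*k + k/2 - 1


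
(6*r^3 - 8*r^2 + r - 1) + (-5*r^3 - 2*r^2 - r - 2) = r^3 - 10*r^2 - 3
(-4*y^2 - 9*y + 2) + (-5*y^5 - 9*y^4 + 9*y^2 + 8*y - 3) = -5*y^5 - 9*y^4 + 5*y^2 - y - 1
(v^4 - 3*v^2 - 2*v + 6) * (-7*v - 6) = -7*v^5 - 6*v^4 + 21*v^3 + 32*v^2 - 30*v - 36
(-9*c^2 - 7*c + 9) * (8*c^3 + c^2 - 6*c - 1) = -72*c^5 - 65*c^4 + 119*c^3 + 60*c^2 - 47*c - 9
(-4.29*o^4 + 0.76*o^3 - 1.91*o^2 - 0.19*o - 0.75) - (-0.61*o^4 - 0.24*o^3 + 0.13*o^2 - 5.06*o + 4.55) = -3.68*o^4 + 1.0*o^3 - 2.04*o^2 + 4.87*o - 5.3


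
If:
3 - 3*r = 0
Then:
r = 1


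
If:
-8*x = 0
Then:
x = 0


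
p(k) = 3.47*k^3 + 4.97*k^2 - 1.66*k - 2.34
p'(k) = 10.41*k^2 + 9.94*k - 1.66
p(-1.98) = -6.50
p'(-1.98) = 19.47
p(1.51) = 18.43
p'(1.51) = 37.09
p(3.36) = 179.82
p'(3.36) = 149.26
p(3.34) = 176.85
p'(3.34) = 147.67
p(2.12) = 49.54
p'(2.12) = 66.20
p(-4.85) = -273.25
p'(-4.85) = 195.00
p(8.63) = 2583.78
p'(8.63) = 859.43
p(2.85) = 113.63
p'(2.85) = 111.22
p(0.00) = -2.34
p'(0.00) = -1.66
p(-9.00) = -2114.46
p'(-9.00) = 752.09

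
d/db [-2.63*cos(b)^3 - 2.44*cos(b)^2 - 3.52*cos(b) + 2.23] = (7.89*cos(b)^2 + 4.88*cos(b) + 3.52)*sin(b)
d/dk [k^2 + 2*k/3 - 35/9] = 2*k + 2/3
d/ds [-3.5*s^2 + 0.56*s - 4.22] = 0.56 - 7.0*s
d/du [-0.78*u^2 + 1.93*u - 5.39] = 1.93 - 1.56*u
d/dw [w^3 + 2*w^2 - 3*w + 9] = 3*w^2 + 4*w - 3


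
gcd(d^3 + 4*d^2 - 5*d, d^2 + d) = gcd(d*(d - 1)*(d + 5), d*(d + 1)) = d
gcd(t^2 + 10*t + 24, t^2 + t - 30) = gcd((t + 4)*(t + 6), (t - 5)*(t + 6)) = t + 6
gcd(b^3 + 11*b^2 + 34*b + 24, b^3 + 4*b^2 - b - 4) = b^2 + 5*b + 4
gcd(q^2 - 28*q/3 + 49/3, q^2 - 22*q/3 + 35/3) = q - 7/3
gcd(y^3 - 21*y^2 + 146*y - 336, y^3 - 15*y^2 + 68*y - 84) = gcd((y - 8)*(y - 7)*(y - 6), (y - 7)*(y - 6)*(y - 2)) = y^2 - 13*y + 42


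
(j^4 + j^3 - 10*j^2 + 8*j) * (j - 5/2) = j^5 - 3*j^4/2 - 25*j^3/2 + 33*j^2 - 20*j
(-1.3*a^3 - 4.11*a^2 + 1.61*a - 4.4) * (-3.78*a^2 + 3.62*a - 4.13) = 4.914*a^5 + 10.8298*a^4 - 15.595*a^3 + 39.4345*a^2 - 22.5773*a + 18.172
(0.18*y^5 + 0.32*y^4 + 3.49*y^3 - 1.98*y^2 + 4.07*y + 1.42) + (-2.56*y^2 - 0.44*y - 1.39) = 0.18*y^5 + 0.32*y^4 + 3.49*y^3 - 4.54*y^2 + 3.63*y + 0.03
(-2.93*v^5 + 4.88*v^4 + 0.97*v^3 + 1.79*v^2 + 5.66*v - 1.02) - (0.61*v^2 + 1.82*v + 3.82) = -2.93*v^5 + 4.88*v^4 + 0.97*v^3 + 1.18*v^2 + 3.84*v - 4.84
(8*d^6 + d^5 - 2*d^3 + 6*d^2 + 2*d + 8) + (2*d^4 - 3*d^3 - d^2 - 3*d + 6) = 8*d^6 + d^5 + 2*d^4 - 5*d^3 + 5*d^2 - d + 14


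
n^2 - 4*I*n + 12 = (n - 6*I)*(n + 2*I)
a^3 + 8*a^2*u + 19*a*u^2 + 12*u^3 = (a + u)*(a + 3*u)*(a + 4*u)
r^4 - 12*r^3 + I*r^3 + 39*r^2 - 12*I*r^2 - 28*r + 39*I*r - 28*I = (r - 7)*(r - 4)*(r - 1)*(r + I)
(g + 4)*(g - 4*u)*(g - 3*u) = g^3 - 7*g^2*u + 4*g^2 + 12*g*u^2 - 28*g*u + 48*u^2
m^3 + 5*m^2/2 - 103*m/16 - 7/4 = (m - 7/4)*(m + 1/4)*(m + 4)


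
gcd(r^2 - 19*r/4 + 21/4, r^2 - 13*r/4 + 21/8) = r - 7/4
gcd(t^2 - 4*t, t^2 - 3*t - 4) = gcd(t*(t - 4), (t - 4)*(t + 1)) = t - 4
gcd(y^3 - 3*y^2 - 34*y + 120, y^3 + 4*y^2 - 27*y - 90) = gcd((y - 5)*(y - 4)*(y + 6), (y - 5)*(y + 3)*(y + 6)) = y^2 + y - 30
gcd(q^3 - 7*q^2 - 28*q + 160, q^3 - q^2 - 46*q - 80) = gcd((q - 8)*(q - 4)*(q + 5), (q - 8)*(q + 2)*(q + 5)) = q^2 - 3*q - 40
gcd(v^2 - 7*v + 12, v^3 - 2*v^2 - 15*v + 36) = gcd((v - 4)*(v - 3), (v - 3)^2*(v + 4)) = v - 3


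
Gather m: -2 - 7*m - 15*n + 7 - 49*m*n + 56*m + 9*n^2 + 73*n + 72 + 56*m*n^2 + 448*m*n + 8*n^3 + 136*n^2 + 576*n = m*(56*n^2 + 399*n + 49) + 8*n^3 + 145*n^2 + 634*n + 77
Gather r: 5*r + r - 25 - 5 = 6*r - 30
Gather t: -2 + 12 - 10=0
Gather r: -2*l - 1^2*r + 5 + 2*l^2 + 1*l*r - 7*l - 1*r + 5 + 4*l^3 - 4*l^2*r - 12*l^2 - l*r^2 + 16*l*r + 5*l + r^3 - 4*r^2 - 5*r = 4*l^3 - 10*l^2 - 4*l + r^3 + r^2*(-l - 4) + r*(-4*l^2 + 17*l - 7) + 10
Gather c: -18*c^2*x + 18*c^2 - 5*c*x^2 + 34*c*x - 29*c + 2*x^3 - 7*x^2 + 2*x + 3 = c^2*(18 - 18*x) + c*(-5*x^2 + 34*x - 29) + 2*x^3 - 7*x^2 + 2*x + 3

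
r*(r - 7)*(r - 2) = r^3 - 9*r^2 + 14*r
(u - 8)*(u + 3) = u^2 - 5*u - 24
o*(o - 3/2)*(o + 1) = o^3 - o^2/2 - 3*o/2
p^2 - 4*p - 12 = (p - 6)*(p + 2)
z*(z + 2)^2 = z^3 + 4*z^2 + 4*z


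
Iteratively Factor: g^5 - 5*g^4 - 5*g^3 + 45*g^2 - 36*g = (g + 3)*(g^4 - 8*g^3 + 19*g^2 - 12*g) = (g - 1)*(g + 3)*(g^3 - 7*g^2 + 12*g) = (g - 3)*(g - 1)*(g + 3)*(g^2 - 4*g) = g*(g - 3)*(g - 1)*(g + 3)*(g - 4)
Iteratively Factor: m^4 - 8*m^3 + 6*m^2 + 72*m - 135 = (m + 3)*(m^3 - 11*m^2 + 39*m - 45) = (m - 5)*(m + 3)*(m^2 - 6*m + 9) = (m - 5)*(m - 3)*(m + 3)*(m - 3)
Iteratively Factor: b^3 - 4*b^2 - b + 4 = (b - 4)*(b^2 - 1) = (b - 4)*(b + 1)*(b - 1)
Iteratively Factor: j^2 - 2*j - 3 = (j + 1)*(j - 3)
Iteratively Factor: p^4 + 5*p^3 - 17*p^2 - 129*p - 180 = (p + 3)*(p^3 + 2*p^2 - 23*p - 60) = (p - 5)*(p + 3)*(p^2 + 7*p + 12) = (p - 5)*(p + 3)*(p + 4)*(p + 3)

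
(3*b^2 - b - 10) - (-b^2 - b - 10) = 4*b^2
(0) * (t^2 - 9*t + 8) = 0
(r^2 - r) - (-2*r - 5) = r^2 + r + 5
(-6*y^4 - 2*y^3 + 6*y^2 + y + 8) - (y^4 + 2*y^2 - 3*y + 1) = -7*y^4 - 2*y^3 + 4*y^2 + 4*y + 7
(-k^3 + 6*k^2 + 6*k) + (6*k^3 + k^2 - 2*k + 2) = 5*k^3 + 7*k^2 + 4*k + 2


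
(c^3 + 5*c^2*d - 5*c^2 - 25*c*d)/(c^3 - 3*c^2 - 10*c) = (c + 5*d)/(c + 2)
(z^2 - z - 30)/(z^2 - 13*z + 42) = (z + 5)/(z - 7)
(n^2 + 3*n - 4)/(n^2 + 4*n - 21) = (n^2 + 3*n - 4)/(n^2 + 4*n - 21)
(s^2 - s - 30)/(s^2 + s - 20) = (s - 6)/(s - 4)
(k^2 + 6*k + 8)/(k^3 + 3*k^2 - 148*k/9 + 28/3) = 9*(k^2 + 6*k + 8)/(9*k^3 + 27*k^2 - 148*k + 84)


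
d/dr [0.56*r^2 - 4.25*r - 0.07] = 1.12*r - 4.25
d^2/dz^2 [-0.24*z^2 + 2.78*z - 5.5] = -0.480000000000000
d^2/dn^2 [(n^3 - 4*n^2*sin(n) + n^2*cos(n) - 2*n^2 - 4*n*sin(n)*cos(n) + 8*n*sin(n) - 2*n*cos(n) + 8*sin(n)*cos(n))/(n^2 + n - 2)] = (4*n^6*sin(n) - n^6*cos(n) + 8*n^5*sin(2*n) - 34*n^4*sin(n) - 17*n^4*cos(n) + 8*n^4*cos(2*n) + 34*n^3*sin(n) - 60*n^3*sin(2*n) - 24*n^3*cos(2*n) + 10*n^3 + 12*n^2*sin(n) + 40*n^2*sin(2*n) + 48*n^2*cos(n) - 48*n^2*cos(2*n) - 36*n^2 + 40*n*sin(n) + 96*n*sin(2*n) - 112*n*cos(n) + 64*n*cos(2*n) + 24*n + 16*sin(n) - 48*sin(2*n) + 64*cos(n) - 16)/(n^6 + 3*n^5 - 3*n^4 - 11*n^3 + 6*n^2 + 12*n - 8)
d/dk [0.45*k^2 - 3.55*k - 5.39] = 0.9*k - 3.55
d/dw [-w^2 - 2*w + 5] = -2*w - 2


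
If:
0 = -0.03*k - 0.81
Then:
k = -27.00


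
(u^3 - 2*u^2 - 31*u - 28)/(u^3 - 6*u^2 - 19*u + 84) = (u + 1)/(u - 3)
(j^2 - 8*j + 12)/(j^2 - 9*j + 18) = (j - 2)/(j - 3)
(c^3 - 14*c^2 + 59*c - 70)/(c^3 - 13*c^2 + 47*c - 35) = (c - 2)/(c - 1)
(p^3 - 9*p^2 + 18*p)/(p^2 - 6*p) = p - 3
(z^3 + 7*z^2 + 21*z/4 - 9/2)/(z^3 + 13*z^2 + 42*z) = (z^2 + z - 3/4)/(z*(z + 7))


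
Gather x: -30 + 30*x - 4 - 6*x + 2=24*x - 32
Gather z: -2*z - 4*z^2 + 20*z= -4*z^2 + 18*z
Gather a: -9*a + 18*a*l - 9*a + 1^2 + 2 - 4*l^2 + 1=a*(18*l - 18) - 4*l^2 + 4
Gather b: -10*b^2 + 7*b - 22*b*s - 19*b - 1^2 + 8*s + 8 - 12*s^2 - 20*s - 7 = -10*b^2 + b*(-22*s - 12) - 12*s^2 - 12*s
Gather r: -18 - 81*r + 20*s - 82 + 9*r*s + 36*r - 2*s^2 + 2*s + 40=r*(9*s - 45) - 2*s^2 + 22*s - 60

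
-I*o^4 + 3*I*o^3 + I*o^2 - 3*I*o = o*(o - 3)*(o - 1)*(-I*o - I)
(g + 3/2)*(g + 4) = g^2 + 11*g/2 + 6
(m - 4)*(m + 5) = m^2 + m - 20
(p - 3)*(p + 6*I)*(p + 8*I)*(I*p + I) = I*p^4 - 14*p^3 - 2*I*p^3 + 28*p^2 - 51*I*p^2 + 42*p + 96*I*p + 144*I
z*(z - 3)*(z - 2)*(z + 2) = z^4 - 3*z^3 - 4*z^2 + 12*z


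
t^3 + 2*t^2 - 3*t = t*(t - 1)*(t + 3)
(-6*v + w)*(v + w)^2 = -6*v^3 - 11*v^2*w - 4*v*w^2 + w^3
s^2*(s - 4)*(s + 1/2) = s^4 - 7*s^3/2 - 2*s^2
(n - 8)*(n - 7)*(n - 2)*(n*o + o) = n^4*o - 16*n^3*o + 69*n^2*o - 26*n*o - 112*o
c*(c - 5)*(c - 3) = c^3 - 8*c^2 + 15*c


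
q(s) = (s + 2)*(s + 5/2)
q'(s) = 2*s + 9/2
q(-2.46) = -0.02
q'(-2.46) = -0.42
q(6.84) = 82.57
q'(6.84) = 18.18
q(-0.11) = 4.52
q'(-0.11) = 4.28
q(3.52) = 33.23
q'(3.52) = 11.54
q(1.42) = 13.41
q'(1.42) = 7.34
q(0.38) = 6.85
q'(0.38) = 5.26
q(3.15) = 29.10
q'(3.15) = 10.80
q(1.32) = 12.68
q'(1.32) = 7.14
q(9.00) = 126.50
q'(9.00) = 22.50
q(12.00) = 203.00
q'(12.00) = 28.50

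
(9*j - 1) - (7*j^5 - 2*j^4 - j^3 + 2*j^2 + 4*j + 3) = -7*j^5 + 2*j^4 + j^3 - 2*j^2 + 5*j - 4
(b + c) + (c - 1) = b + 2*c - 1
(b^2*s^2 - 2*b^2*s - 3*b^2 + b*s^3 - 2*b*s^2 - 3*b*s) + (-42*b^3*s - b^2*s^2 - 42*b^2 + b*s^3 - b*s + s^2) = -42*b^3*s - 2*b^2*s - 45*b^2 + 2*b*s^3 - 2*b*s^2 - 4*b*s + s^2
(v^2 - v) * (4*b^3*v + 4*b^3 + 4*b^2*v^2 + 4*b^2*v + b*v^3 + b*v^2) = 4*b^3*v^3 - 4*b^3*v + 4*b^2*v^4 - 4*b^2*v^2 + b*v^5 - b*v^3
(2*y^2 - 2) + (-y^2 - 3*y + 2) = y^2 - 3*y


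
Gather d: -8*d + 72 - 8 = 64 - 8*d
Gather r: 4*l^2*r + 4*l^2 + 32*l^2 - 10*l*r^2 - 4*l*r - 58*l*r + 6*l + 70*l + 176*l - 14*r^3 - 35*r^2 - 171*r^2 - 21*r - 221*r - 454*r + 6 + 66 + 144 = 36*l^2 + 252*l - 14*r^3 + r^2*(-10*l - 206) + r*(4*l^2 - 62*l - 696) + 216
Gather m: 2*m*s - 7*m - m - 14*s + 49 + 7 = m*(2*s - 8) - 14*s + 56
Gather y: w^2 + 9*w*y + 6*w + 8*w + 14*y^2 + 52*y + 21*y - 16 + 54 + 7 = w^2 + 14*w + 14*y^2 + y*(9*w + 73) + 45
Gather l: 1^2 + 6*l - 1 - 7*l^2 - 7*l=-7*l^2 - l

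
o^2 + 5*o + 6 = (o + 2)*(o + 3)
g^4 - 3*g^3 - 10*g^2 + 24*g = g*(g - 4)*(g - 2)*(g + 3)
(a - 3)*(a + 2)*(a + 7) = a^3 + 6*a^2 - 13*a - 42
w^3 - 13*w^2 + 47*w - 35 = (w - 7)*(w - 5)*(w - 1)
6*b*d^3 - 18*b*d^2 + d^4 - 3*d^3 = d^2*(6*b + d)*(d - 3)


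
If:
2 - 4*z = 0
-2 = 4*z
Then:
No Solution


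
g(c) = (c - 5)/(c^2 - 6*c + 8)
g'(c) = (6 - 2*c)*(c - 5)/(c^2 - 6*c + 8)^2 + 1/(c^2 - 6*c + 8)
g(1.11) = -1.51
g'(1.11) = -1.83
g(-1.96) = -0.29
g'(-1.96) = -0.08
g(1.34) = -2.08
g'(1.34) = -3.37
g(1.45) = -2.53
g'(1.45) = -4.88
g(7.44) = 0.13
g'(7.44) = -0.01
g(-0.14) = -0.58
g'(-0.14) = -0.30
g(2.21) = 7.42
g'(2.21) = -33.86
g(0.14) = -0.68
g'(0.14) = -0.40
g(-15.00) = -0.06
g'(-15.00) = 0.00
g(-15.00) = -0.06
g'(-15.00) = 0.00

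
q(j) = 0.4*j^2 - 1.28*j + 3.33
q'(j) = 0.8*j - 1.28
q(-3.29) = 11.87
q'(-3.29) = -3.91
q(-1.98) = 7.43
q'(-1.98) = -2.86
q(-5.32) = 21.46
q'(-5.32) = -5.54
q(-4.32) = 16.32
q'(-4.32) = -4.74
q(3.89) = 4.40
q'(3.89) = 1.83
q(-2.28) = 8.33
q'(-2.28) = -3.10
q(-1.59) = 6.38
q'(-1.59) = -2.55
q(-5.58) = 22.93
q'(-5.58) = -5.74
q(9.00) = 24.21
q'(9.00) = 5.92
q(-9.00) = 47.25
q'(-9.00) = -8.48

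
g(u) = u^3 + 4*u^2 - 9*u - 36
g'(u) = 3*u^2 + 8*u - 9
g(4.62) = 106.41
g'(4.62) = 91.99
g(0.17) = -37.41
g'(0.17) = -7.55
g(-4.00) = 0.00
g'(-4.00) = 7.00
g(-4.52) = -5.94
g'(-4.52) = 16.13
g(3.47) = 22.72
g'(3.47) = 54.88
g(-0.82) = -26.48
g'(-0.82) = -13.54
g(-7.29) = -145.23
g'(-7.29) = 92.11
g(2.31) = -23.12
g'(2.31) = 25.49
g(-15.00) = -2376.00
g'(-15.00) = 546.00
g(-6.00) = -54.00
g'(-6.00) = 51.00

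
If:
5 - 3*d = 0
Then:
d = 5/3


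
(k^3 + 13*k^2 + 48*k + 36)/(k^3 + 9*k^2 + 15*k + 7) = (k^2 + 12*k + 36)/(k^2 + 8*k + 7)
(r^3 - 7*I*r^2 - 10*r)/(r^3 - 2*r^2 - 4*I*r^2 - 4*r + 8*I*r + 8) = r*(r - 5*I)/(r^2 - 2*r*(1 + I) + 4*I)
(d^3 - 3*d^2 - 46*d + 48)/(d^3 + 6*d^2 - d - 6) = (d - 8)/(d + 1)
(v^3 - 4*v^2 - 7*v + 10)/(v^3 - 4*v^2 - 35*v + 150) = (v^2 + v - 2)/(v^2 + v - 30)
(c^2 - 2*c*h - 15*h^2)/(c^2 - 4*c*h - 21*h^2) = (c - 5*h)/(c - 7*h)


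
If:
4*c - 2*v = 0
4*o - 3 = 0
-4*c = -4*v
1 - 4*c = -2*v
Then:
No Solution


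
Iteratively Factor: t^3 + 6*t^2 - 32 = (t + 4)*(t^2 + 2*t - 8) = (t - 2)*(t + 4)*(t + 4)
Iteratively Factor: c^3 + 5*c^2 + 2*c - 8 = (c + 2)*(c^2 + 3*c - 4) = (c - 1)*(c + 2)*(c + 4)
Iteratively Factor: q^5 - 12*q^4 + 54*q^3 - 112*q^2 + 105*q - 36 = (q - 4)*(q^4 - 8*q^3 + 22*q^2 - 24*q + 9) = (q - 4)*(q - 3)*(q^3 - 5*q^2 + 7*q - 3) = (q - 4)*(q - 3)*(q - 1)*(q^2 - 4*q + 3) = (q - 4)*(q - 3)^2*(q - 1)*(q - 1)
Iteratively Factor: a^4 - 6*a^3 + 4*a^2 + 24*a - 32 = (a + 2)*(a^3 - 8*a^2 + 20*a - 16) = (a - 4)*(a + 2)*(a^2 - 4*a + 4) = (a - 4)*(a - 2)*(a + 2)*(a - 2)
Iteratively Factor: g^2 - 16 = (g - 4)*(g + 4)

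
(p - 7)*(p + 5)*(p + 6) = p^3 + 4*p^2 - 47*p - 210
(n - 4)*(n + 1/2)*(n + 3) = n^3 - n^2/2 - 25*n/2 - 6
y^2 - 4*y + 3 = (y - 3)*(y - 1)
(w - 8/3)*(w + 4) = w^2 + 4*w/3 - 32/3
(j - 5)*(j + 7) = j^2 + 2*j - 35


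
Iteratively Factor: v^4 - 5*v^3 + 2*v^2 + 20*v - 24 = (v - 2)*(v^3 - 3*v^2 - 4*v + 12) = (v - 3)*(v - 2)*(v^2 - 4) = (v - 3)*(v - 2)*(v + 2)*(v - 2)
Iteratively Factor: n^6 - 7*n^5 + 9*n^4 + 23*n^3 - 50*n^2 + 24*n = (n - 3)*(n^5 - 4*n^4 - 3*n^3 + 14*n^2 - 8*n) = (n - 3)*(n - 1)*(n^4 - 3*n^3 - 6*n^2 + 8*n) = (n - 3)*(n - 1)^2*(n^3 - 2*n^2 - 8*n) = n*(n - 3)*(n - 1)^2*(n^2 - 2*n - 8) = n*(n - 4)*(n - 3)*(n - 1)^2*(n + 2)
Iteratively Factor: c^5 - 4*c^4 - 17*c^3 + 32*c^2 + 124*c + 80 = (c - 4)*(c^4 - 17*c^2 - 36*c - 20) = (c - 4)*(c + 2)*(c^3 - 2*c^2 - 13*c - 10) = (c - 4)*(c + 1)*(c + 2)*(c^2 - 3*c - 10) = (c - 5)*(c - 4)*(c + 1)*(c + 2)*(c + 2)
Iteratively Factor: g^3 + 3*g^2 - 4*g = (g)*(g^2 + 3*g - 4) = g*(g - 1)*(g + 4)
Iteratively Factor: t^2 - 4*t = (t)*(t - 4)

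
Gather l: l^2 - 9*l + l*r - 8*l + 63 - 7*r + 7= l^2 + l*(r - 17) - 7*r + 70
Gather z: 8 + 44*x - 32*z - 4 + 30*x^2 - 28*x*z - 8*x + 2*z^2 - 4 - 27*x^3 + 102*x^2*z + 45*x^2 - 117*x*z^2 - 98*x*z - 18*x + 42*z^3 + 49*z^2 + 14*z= -27*x^3 + 75*x^2 + 18*x + 42*z^3 + z^2*(51 - 117*x) + z*(102*x^2 - 126*x - 18)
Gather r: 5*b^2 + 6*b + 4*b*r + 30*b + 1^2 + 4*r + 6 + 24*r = 5*b^2 + 36*b + r*(4*b + 28) + 7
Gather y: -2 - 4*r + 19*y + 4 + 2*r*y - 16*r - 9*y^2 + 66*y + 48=-20*r - 9*y^2 + y*(2*r + 85) + 50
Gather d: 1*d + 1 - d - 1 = 0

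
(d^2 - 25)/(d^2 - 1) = (d^2 - 25)/(d^2 - 1)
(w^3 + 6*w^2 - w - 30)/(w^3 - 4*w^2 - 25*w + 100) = (w^2 + w - 6)/(w^2 - 9*w + 20)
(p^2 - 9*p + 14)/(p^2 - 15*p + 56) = (p - 2)/(p - 8)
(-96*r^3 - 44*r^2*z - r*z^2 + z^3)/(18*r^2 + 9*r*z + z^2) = (-32*r^2 - 4*r*z + z^2)/(6*r + z)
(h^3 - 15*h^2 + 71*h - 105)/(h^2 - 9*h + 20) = (h^2 - 10*h + 21)/(h - 4)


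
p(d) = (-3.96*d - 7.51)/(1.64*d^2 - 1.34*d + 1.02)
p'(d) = (1.34 - 3.28*d)*(-3.96*d - 7.51)/(1.64*d^2 - 1.34*d + 1.02)^2 - 3.96/(1.64*d^2 - 1.34*d + 1.02)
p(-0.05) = -6.70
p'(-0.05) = -12.87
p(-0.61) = -2.08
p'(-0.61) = -4.46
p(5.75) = -0.64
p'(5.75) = 0.15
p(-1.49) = -0.24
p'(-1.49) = -0.82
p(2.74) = -1.90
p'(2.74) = 1.09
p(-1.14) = -0.64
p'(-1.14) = -1.54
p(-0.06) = -6.57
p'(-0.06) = -12.71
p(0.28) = -11.14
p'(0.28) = -11.20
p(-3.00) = 0.22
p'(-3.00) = -0.08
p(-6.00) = 0.24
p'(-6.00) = 0.02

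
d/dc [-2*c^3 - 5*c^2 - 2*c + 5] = -6*c^2 - 10*c - 2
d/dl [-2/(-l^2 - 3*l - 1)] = 2*(-2*l - 3)/(l^2 + 3*l + 1)^2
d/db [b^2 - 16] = 2*b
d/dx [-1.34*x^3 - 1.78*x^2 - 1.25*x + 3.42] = -4.02*x^2 - 3.56*x - 1.25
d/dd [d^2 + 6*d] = 2*d + 6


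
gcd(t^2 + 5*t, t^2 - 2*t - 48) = 1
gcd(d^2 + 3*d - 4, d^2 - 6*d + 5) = d - 1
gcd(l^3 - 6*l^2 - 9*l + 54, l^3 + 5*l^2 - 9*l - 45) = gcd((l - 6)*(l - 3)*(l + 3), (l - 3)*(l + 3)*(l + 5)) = l^2 - 9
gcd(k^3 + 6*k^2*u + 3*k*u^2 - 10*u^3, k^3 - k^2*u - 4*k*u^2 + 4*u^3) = -k^2 - k*u + 2*u^2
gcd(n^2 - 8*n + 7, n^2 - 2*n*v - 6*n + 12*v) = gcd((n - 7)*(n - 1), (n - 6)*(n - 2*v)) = 1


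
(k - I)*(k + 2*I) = k^2 + I*k + 2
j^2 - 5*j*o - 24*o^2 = (j - 8*o)*(j + 3*o)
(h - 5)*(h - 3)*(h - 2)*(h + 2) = h^4 - 8*h^3 + 11*h^2 + 32*h - 60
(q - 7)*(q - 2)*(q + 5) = q^3 - 4*q^2 - 31*q + 70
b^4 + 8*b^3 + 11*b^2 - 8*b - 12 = (b - 1)*(b + 1)*(b + 2)*(b + 6)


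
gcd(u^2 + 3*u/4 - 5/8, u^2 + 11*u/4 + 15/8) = u + 5/4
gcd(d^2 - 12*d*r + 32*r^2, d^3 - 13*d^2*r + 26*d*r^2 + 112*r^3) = -d + 8*r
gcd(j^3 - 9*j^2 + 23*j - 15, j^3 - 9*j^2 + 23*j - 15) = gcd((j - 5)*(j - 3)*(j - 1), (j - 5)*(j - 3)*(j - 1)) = j^3 - 9*j^2 + 23*j - 15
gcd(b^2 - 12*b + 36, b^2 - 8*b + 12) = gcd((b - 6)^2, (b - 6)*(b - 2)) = b - 6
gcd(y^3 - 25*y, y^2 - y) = y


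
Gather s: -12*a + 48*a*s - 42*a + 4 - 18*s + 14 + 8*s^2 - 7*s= -54*a + 8*s^2 + s*(48*a - 25) + 18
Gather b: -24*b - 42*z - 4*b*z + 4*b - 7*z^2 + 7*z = b*(-4*z - 20) - 7*z^2 - 35*z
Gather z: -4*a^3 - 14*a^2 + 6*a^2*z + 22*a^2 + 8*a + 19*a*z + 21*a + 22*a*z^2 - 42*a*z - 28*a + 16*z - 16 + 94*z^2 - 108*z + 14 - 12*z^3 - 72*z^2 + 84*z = -4*a^3 + 8*a^2 + a - 12*z^3 + z^2*(22*a + 22) + z*(6*a^2 - 23*a - 8) - 2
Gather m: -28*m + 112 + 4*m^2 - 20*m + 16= 4*m^2 - 48*m + 128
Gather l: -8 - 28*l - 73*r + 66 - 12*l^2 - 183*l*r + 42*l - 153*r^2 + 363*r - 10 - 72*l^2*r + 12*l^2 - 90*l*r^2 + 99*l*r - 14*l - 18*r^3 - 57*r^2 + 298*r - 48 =-72*l^2*r + l*(-90*r^2 - 84*r) - 18*r^3 - 210*r^2 + 588*r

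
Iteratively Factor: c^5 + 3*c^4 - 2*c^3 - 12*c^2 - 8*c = (c)*(c^4 + 3*c^3 - 2*c^2 - 12*c - 8) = c*(c + 1)*(c^3 + 2*c^2 - 4*c - 8) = c*(c + 1)*(c + 2)*(c^2 - 4) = c*(c + 1)*(c + 2)^2*(c - 2)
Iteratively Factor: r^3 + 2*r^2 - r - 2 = (r - 1)*(r^2 + 3*r + 2) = (r - 1)*(r + 2)*(r + 1)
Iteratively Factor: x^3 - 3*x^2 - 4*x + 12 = (x - 2)*(x^2 - x - 6) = (x - 2)*(x + 2)*(x - 3)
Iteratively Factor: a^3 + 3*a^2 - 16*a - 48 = (a - 4)*(a^2 + 7*a + 12) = (a - 4)*(a + 4)*(a + 3)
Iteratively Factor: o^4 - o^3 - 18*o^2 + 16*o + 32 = (o - 2)*(o^3 + o^2 - 16*o - 16) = (o - 4)*(o - 2)*(o^2 + 5*o + 4) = (o - 4)*(o - 2)*(o + 1)*(o + 4)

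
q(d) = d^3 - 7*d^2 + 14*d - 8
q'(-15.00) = 899.00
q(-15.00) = -5168.00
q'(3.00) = -1.00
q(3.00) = -2.00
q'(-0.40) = 20.08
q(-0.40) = -14.78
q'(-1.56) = 43.14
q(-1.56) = -50.67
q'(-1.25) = 36.19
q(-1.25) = -38.39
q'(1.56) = -0.54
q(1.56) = 0.60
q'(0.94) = 3.49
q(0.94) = -0.19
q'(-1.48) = 41.29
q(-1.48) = -47.29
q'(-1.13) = 33.65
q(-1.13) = -34.20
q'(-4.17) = 124.55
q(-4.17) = -260.61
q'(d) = 3*d^2 - 14*d + 14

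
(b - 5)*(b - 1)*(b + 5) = b^3 - b^2 - 25*b + 25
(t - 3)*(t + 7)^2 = t^3 + 11*t^2 + 7*t - 147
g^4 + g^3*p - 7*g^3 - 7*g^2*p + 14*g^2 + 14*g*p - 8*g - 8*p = (g - 4)*(g - 2)*(g - 1)*(g + p)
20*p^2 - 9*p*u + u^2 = (-5*p + u)*(-4*p + u)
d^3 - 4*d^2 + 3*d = d*(d - 3)*(d - 1)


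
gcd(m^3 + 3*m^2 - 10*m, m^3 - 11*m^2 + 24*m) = m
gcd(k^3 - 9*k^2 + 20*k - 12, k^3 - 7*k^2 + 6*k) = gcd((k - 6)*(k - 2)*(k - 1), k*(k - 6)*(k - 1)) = k^2 - 7*k + 6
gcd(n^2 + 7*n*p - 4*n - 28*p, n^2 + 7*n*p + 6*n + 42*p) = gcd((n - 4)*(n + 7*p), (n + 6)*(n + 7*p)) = n + 7*p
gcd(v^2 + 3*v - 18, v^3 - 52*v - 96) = v + 6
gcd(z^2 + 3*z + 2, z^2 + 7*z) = 1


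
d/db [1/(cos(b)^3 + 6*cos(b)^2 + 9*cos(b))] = 3*(sin(b)/cos(b)^2 + tan(b))/(cos(b) + 3)^3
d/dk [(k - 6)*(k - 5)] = 2*k - 11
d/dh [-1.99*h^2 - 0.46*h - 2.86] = -3.98*h - 0.46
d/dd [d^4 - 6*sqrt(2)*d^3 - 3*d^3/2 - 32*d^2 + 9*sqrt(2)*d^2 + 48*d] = 4*d^3 - 18*sqrt(2)*d^2 - 9*d^2/2 - 64*d + 18*sqrt(2)*d + 48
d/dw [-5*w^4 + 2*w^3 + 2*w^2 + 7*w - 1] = -20*w^3 + 6*w^2 + 4*w + 7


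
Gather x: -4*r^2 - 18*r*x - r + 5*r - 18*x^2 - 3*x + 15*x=-4*r^2 + 4*r - 18*x^2 + x*(12 - 18*r)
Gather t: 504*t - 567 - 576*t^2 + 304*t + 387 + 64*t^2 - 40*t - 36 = -512*t^2 + 768*t - 216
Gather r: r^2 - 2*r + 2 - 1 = r^2 - 2*r + 1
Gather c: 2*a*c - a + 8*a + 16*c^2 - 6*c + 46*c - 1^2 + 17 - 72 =7*a + 16*c^2 + c*(2*a + 40) - 56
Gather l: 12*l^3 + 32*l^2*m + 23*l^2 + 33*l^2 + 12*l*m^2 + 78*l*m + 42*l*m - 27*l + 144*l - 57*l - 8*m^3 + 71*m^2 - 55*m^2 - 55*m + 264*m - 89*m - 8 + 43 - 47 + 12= 12*l^3 + l^2*(32*m + 56) + l*(12*m^2 + 120*m + 60) - 8*m^3 + 16*m^2 + 120*m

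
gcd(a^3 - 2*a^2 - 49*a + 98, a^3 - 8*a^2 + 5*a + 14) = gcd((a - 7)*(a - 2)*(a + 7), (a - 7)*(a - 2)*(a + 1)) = a^2 - 9*a + 14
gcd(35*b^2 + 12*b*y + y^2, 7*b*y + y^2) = 7*b + y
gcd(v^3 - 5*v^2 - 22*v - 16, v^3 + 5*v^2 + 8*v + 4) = v^2 + 3*v + 2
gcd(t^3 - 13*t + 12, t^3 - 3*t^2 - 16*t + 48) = t^2 + t - 12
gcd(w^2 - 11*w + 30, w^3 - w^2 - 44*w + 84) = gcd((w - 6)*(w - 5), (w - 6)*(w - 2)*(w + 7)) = w - 6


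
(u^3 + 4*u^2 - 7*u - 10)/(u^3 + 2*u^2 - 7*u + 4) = (u^3 + 4*u^2 - 7*u - 10)/(u^3 + 2*u^2 - 7*u + 4)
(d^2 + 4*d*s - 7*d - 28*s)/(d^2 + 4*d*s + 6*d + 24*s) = (d - 7)/(d + 6)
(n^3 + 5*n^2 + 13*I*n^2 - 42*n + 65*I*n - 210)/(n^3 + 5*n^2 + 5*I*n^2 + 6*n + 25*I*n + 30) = (n + 7*I)/(n - I)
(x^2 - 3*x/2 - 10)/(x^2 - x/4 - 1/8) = 4*(-2*x^2 + 3*x + 20)/(-8*x^2 + 2*x + 1)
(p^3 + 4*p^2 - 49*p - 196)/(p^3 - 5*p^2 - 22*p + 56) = (p + 7)/(p - 2)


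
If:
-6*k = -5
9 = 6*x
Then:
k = 5/6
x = 3/2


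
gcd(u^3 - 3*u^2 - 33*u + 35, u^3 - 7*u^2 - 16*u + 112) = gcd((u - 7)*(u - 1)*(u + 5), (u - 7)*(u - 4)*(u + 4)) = u - 7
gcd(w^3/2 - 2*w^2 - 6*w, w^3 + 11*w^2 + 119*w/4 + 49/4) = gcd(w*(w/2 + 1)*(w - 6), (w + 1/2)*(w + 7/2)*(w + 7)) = 1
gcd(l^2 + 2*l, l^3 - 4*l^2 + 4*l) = l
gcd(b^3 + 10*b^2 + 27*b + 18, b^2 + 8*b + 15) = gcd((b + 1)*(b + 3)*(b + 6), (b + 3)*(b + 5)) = b + 3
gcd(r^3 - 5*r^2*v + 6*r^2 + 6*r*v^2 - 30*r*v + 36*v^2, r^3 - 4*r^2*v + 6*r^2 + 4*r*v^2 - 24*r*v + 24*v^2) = r^2 - 2*r*v + 6*r - 12*v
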